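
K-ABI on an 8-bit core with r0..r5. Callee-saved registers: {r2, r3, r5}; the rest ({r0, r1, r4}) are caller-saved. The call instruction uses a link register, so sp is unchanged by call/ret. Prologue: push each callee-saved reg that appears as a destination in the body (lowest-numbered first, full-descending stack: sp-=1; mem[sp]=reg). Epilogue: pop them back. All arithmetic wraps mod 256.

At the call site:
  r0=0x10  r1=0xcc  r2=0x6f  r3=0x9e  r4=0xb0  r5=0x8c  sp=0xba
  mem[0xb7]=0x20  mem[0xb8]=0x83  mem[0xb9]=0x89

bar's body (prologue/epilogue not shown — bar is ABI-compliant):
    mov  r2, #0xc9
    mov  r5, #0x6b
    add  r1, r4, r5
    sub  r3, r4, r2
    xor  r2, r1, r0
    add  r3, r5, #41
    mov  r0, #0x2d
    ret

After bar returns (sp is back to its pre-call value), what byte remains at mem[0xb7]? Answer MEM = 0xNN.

MEM = 0x8c

prologue: push r2 -> mem[0xb9]=0x6f, sp=0xb9
prologue: push r3 -> mem[0xb8]=0x9e, sp=0xb8
prologue: push r5 -> mem[0xb7]=0x8c, sp=0xb7
body[0] mov  r2, #0xc9 -> r2=0xc9
body[1] mov  r5, #0x6b -> r5=0x6b
body[2] add  r1, r4, r5 -> r1=0x1b
body[3] sub  r3, r4, r2 -> r3=0xe7
body[4] xor  r2, r1, r0 -> r2=0x0b
body[5] add  r3, r5, #41 -> r3=0x94
body[6] mov  r0, #0x2d -> r0=0x2d
epilogue: pop r5=0x8c, sp=0xb8
epilogue: pop r3=0x9e, sp=0xb9
epilogue: pop r2=0x6f, sp=0xba
prologue pushed ['r2', 'r3', 'r5'] at ['0xb9', '0xb8', '0xb7']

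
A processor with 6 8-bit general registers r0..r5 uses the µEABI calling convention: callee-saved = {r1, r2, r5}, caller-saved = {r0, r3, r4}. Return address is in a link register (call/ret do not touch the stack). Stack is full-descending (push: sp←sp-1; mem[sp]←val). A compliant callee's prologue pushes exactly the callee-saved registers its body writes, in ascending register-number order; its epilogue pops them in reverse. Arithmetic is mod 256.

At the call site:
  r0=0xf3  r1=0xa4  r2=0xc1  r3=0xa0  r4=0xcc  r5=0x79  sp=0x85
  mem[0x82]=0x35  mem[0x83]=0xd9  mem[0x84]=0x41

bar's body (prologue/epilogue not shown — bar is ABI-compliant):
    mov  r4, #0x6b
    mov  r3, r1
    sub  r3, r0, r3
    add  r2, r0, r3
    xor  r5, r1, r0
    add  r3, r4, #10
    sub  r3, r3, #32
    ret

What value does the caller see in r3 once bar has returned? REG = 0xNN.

REG = 0x55

prologue: push r2 → mem[0x84]=0xc1, sp=0x84
prologue: push r5 → mem[0x83]=0x79, sp=0x83
body[0] mov  r4, #0x6b → r4=0x6b
body[1] mov  r3, r1 → r3=0xa4
body[2] sub  r3, r0, r3 → r3=0x4f
body[3] add  r2, r0, r3 → r2=0x42
body[4] xor  r5, r1, r0 → r5=0x57
body[5] add  r3, r4, #10 → r3=0x75
body[6] sub  r3, r3, #32 → r3=0x55
epilogue: pop r5=0x79, sp=0x84
epilogue: pop r2=0xc1, sp=0x85
r3 is caller-saved → body value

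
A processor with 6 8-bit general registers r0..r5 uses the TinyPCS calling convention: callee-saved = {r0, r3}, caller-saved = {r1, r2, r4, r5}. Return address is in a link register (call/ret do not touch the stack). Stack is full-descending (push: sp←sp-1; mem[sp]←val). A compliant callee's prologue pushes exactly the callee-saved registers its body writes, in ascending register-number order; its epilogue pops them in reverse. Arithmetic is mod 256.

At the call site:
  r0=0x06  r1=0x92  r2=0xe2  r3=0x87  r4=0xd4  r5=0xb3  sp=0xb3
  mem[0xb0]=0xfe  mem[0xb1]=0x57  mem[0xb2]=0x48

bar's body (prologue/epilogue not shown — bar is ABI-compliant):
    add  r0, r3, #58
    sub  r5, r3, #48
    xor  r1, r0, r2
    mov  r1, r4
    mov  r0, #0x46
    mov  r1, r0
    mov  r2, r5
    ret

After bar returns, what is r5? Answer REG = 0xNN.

prologue: push r0 → mem[0xb2]=0x06, sp=0xb2
body[0] add  r0, r3, #58 → r0=0xc1
body[1] sub  r5, r3, #48 → r5=0x57
body[2] xor  r1, r0, r2 → r1=0x23
body[3] mov  r1, r4 → r1=0xd4
body[4] mov  r0, #0x46 → r0=0x46
body[5] mov  r1, r0 → r1=0x46
body[6] mov  r2, r5 → r2=0x57
epilogue: pop r0=0x06, sp=0xb3
r5 is caller-saved → body value

REG = 0x57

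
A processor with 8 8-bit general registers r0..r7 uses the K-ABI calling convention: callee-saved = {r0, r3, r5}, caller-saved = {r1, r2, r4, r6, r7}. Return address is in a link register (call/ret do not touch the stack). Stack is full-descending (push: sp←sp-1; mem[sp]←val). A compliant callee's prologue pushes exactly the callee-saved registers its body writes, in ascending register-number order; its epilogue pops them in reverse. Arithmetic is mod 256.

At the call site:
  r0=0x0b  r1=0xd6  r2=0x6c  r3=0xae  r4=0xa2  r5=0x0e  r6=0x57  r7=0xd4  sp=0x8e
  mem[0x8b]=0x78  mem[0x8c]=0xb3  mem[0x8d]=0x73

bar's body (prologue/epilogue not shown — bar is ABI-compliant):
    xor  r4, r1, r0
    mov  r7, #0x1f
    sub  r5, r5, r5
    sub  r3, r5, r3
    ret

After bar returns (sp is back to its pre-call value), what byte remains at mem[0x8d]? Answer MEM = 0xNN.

prologue: push r3 → mem[0x8d]=0xae, sp=0x8d
prologue: push r5 → mem[0x8c]=0x0e, sp=0x8c
body[0] xor  r4, r1, r0 → r4=0xdd
body[1] mov  r7, #0x1f → r7=0x1f
body[2] sub  r5, r5, r5 → r5=0x00
body[3] sub  r3, r5, r3 → r3=0x52
epilogue: pop r5=0x0e, sp=0x8d
epilogue: pop r3=0xae, sp=0x8e
prologue pushed ['r3', 'r5'] at ['0x8d', '0x8c']

MEM = 0xae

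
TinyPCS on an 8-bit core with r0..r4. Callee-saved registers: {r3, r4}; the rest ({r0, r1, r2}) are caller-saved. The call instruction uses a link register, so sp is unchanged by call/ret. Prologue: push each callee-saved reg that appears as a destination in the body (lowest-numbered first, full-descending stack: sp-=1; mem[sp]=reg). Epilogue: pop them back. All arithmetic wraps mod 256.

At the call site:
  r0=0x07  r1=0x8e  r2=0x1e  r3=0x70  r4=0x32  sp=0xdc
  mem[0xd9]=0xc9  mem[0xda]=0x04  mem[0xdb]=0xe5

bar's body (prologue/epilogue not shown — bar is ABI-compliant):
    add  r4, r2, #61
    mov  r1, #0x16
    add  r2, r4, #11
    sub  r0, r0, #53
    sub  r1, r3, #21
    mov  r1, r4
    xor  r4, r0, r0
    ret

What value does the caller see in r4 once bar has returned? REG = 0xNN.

REG = 0x32

prologue: push r4 -> mem[0xdb]=0x32, sp=0xdb
body[0] add  r4, r2, #61 -> r4=0x5b
body[1] mov  r1, #0x16 -> r1=0x16
body[2] add  r2, r4, #11 -> r2=0x66
body[3] sub  r0, r0, #53 -> r0=0xd2
body[4] sub  r1, r3, #21 -> r1=0x5b
body[5] mov  r1, r4 -> r1=0x5b
body[6] xor  r4, r0, r0 -> r4=0x00
epilogue: pop r4=0x32, sp=0xdc
r4 is callee-saved -> restored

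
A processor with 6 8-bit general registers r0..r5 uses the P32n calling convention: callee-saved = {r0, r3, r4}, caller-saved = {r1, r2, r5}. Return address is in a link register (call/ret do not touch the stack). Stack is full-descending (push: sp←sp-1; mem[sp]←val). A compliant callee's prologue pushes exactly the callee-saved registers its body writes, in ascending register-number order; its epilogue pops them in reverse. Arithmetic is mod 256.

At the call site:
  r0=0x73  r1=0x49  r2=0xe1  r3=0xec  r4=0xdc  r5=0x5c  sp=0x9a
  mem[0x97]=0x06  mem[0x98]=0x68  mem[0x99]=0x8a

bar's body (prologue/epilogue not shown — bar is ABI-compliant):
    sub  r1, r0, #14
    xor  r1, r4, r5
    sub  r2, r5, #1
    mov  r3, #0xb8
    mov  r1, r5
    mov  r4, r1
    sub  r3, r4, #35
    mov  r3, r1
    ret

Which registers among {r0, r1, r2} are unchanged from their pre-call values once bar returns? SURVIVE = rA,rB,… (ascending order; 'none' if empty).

SURVIVE = r0

prologue: push r3 → mem[0x99]=0xec, sp=0x99
prologue: push r4 → mem[0x98]=0xdc, sp=0x98
body[0] sub  r1, r0, #14 → r1=0x65
body[1] xor  r1, r4, r5 → r1=0x80
body[2] sub  r2, r5, #1 → r2=0x5b
body[3] mov  r3, #0xb8 → r3=0xb8
body[4] mov  r1, r5 → r1=0x5c
body[5] mov  r4, r1 → r4=0x5c
body[6] sub  r3, r4, #35 → r3=0x39
body[7] mov  r3, r1 → r3=0x5c
epilogue: pop r4=0xdc, sp=0x99
epilogue: pop r3=0xec, sp=0x9a
r0: callee-saved, written=False
r1: caller-saved, written=True
r2: caller-saved, written=True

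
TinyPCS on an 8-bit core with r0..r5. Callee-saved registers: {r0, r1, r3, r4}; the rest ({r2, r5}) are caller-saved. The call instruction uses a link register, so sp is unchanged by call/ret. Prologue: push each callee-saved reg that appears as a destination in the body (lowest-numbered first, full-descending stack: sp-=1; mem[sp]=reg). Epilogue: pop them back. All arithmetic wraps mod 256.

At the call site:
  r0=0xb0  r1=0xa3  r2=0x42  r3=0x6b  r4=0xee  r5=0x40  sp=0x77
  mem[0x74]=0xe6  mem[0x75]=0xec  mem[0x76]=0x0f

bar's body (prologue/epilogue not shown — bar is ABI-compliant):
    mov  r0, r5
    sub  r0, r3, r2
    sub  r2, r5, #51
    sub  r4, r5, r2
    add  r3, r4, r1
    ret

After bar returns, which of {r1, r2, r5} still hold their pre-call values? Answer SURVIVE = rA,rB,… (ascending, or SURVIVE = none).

prologue: push r0 -> mem[0x76]=0xb0, sp=0x76
prologue: push r3 -> mem[0x75]=0x6b, sp=0x75
prologue: push r4 -> mem[0x74]=0xee, sp=0x74
body[0] mov  r0, r5 -> r0=0x40
body[1] sub  r0, r3, r2 -> r0=0x29
body[2] sub  r2, r5, #51 -> r2=0x0d
body[3] sub  r4, r5, r2 -> r4=0x33
body[4] add  r3, r4, r1 -> r3=0xd6
epilogue: pop r4=0xee, sp=0x75
epilogue: pop r3=0x6b, sp=0x76
epilogue: pop r0=0xb0, sp=0x77
r1: callee-saved, written=False
r2: caller-saved, written=True
r5: caller-saved, written=False

SURVIVE = r1,r5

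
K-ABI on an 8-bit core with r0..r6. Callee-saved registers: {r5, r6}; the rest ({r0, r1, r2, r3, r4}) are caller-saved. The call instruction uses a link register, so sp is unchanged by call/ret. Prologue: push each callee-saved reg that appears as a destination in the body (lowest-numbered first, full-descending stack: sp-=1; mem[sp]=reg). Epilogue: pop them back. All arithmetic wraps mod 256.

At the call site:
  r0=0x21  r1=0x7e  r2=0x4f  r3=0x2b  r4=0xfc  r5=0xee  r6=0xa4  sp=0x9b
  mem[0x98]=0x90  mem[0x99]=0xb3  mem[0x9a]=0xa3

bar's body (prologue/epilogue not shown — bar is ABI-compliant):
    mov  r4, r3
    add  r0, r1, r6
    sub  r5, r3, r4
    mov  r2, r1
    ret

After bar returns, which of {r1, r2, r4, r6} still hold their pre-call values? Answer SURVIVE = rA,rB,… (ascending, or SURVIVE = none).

SURVIVE = r1,r6

prologue: push r5 → mem[0x9a]=0xee, sp=0x9a
body[0] mov  r4, r3 → r4=0x2b
body[1] add  r0, r1, r6 → r0=0x22
body[2] sub  r5, r3, r4 → r5=0x00
body[3] mov  r2, r1 → r2=0x7e
epilogue: pop r5=0xee, sp=0x9b
r1: caller-saved, written=False
r2: caller-saved, written=True
r4: caller-saved, written=True
r6: callee-saved, written=False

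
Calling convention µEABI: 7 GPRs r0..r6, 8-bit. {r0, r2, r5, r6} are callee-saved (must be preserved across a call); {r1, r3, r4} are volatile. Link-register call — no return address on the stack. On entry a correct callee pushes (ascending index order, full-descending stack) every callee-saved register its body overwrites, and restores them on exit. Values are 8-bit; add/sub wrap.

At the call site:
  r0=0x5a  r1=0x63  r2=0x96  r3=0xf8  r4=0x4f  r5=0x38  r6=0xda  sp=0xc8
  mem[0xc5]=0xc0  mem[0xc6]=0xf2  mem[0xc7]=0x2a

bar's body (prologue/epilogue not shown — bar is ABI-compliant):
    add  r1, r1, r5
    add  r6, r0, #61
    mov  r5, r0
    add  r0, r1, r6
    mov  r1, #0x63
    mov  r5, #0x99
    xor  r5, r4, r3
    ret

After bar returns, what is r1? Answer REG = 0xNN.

prologue: push r0 → mem[0xc7]=0x5a, sp=0xc7
prologue: push r5 → mem[0xc6]=0x38, sp=0xc6
prologue: push r6 → mem[0xc5]=0xda, sp=0xc5
body[0] add  r1, r1, r5 → r1=0x9b
body[1] add  r6, r0, #61 → r6=0x97
body[2] mov  r5, r0 → r5=0x5a
body[3] add  r0, r1, r6 → r0=0x32
body[4] mov  r1, #0x63 → r1=0x63
body[5] mov  r5, #0x99 → r5=0x99
body[6] xor  r5, r4, r3 → r5=0xb7
epilogue: pop r6=0xda, sp=0xc6
epilogue: pop r5=0x38, sp=0xc7
epilogue: pop r0=0x5a, sp=0xc8
r1 is caller-saved → body value

REG = 0x63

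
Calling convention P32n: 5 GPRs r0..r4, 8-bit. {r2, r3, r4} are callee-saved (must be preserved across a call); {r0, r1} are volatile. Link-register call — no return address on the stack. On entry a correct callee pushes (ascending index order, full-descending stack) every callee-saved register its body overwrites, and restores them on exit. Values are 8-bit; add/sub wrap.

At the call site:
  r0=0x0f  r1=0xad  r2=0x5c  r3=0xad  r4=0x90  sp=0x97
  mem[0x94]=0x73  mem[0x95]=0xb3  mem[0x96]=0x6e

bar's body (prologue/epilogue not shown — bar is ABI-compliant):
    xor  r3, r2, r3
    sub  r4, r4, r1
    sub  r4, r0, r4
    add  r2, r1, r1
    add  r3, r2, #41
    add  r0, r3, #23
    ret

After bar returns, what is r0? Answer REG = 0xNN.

REG = 0x9a

prologue: push r2 → mem[0x96]=0x5c, sp=0x96
prologue: push r3 → mem[0x95]=0xad, sp=0x95
prologue: push r4 → mem[0x94]=0x90, sp=0x94
body[0] xor  r3, r2, r3 → r3=0xf1
body[1] sub  r4, r4, r1 → r4=0xe3
body[2] sub  r4, r0, r4 → r4=0x2c
body[3] add  r2, r1, r1 → r2=0x5a
body[4] add  r3, r2, #41 → r3=0x83
body[5] add  r0, r3, #23 → r0=0x9a
epilogue: pop r4=0x90, sp=0x95
epilogue: pop r3=0xad, sp=0x96
epilogue: pop r2=0x5c, sp=0x97
r0 is caller-saved → body value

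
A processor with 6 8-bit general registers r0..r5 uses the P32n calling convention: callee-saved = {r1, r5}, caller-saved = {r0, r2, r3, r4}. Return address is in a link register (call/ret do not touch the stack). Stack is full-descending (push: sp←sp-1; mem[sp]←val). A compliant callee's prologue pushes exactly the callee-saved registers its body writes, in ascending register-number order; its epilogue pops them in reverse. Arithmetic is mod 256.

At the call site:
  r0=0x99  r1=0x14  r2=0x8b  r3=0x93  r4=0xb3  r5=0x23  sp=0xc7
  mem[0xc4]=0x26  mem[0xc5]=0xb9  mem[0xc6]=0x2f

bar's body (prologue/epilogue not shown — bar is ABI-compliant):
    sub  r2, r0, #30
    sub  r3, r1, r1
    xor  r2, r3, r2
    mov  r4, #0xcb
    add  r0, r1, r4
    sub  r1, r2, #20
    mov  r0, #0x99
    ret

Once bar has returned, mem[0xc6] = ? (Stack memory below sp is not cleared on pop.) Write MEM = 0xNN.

MEM = 0x14

prologue: push r1 -> mem[0xc6]=0x14, sp=0xc6
body[0] sub  r2, r0, #30 -> r2=0x7b
body[1] sub  r3, r1, r1 -> r3=0x00
body[2] xor  r2, r3, r2 -> r2=0x7b
body[3] mov  r4, #0xcb -> r4=0xcb
body[4] add  r0, r1, r4 -> r0=0xdf
body[5] sub  r1, r2, #20 -> r1=0x67
body[6] mov  r0, #0x99 -> r0=0x99
epilogue: pop r1=0x14, sp=0xc7
prologue pushed ['r1'] at ['0xc6']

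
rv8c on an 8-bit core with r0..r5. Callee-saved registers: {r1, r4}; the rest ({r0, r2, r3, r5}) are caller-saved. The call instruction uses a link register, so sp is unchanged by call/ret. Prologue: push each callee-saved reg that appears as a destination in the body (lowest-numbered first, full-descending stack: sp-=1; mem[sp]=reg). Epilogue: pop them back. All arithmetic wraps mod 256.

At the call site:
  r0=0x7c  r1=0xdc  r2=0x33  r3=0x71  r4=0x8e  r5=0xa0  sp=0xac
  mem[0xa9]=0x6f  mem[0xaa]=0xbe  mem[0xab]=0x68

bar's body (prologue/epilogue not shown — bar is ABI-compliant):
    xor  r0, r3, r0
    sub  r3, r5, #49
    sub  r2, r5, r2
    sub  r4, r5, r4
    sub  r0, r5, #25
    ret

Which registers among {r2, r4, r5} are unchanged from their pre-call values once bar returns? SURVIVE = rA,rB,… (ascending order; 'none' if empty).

prologue: push r4 → mem[0xab]=0x8e, sp=0xab
body[0] xor  r0, r3, r0 → r0=0x0d
body[1] sub  r3, r5, #49 → r3=0x6f
body[2] sub  r2, r5, r2 → r2=0x6d
body[3] sub  r4, r5, r4 → r4=0x12
body[4] sub  r0, r5, #25 → r0=0x87
epilogue: pop r4=0x8e, sp=0xac
r2: caller-saved, written=True
r4: callee-saved, written=True
r5: caller-saved, written=False

SURVIVE = r4,r5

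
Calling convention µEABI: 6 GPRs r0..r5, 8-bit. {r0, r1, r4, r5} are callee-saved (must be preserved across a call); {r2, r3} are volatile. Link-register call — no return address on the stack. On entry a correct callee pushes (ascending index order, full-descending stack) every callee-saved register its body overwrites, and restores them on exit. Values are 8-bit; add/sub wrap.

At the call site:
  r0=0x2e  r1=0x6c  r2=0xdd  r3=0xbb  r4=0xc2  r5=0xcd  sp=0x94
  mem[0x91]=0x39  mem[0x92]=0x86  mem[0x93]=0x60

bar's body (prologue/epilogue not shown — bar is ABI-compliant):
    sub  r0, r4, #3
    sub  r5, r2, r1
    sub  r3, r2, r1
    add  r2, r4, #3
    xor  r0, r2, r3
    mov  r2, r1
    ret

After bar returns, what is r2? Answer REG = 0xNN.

prologue: push r0 → mem[0x93]=0x2e, sp=0x93
prologue: push r5 → mem[0x92]=0xcd, sp=0x92
body[0] sub  r0, r4, #3 → r0=0xbf
body[1] sub  r5, r2, r1 → r5=0x71
body[2] sub  r3, r2, r1 → r3=0x71
body[3] add  r2, r4, #3 → r2=0xc5
body[4] xor  r0, r2, r3 → r0=0xb4
body[5] mov  r2, r1 → r2=0x6c
epilogue: pop r5=0xcd, sp=0x93
epilogue: pop r0=0x2e, sp=0x94
r2 is caller-saved → body value

REG = 0x6c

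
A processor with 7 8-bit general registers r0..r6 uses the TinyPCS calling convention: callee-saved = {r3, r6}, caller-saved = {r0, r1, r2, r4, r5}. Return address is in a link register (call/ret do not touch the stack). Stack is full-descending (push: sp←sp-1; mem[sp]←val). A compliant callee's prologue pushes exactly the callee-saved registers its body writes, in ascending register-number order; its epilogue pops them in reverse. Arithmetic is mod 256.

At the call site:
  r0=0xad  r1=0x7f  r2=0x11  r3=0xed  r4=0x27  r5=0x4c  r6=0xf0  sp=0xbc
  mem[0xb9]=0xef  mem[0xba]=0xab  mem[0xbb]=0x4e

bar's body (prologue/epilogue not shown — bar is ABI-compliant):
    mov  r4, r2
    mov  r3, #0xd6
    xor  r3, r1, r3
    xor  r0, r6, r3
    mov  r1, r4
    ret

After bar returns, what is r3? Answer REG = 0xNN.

prologue: push r3 → mem[0xbb]=0xed, sp=0xbb
body[0] mov  r4, r2 → r4=0x11
body[1] mov  r3, #0xd6 → r3=0xd6
body[2] xor  r3, r1, r3 → r3=0xa9
body[3] xor  r0, r6, r3 → r0=0x59
body[4] mov  r1, r4 → r1=0x11
epilogue: pop r3=0xed, sp=0xbc
r3 is callee-saved → restored

REG = 0xed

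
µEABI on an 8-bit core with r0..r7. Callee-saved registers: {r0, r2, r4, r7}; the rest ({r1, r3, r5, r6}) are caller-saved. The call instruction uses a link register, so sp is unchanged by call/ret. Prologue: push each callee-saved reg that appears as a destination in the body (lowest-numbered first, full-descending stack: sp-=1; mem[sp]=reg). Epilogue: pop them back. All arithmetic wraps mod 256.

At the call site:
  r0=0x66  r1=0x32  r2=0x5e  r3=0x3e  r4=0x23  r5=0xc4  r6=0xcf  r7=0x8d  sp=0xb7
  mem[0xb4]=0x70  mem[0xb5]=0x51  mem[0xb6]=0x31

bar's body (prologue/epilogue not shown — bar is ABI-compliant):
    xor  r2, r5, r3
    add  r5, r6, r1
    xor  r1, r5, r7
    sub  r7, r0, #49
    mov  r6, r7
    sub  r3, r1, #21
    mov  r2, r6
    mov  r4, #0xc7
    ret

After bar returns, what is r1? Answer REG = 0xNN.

prologue: push r2 -> mem[0xb6]=0x5e, sp=0xb6
prologue: push r4 -> mem[0xb5]=0x23, sp=0xb5
prologue: push r7 -> mem[0xb4]=0x8d, sp=0xb4
body[0] xor  r2, r5, r3 -> r2=0xfa
body[1] add  r5, r6, r1 -> r5=0x01
body[2] xor  r1, r5, r7 -> r1=0x8c
body[3] sub  r7, r0, #49 -> r7=0x35
body[4] mov  r6, r7 -> r6=0x35
body[5] sub  r3, r1, #21 -> r3=0x77
body[6] mov  r2, r6 -> r2=0x35
body[7] mov  r4, #0xc7 -> r4=0xc7
epilogue: pop r7=0x8d, sp=0xb5
epilogue: pop r4=0x23, sp=0xb6
epilogue: pop r2=0x5e, sp=0xb7
r1 is caller-saved -> body value

REG = 0x8c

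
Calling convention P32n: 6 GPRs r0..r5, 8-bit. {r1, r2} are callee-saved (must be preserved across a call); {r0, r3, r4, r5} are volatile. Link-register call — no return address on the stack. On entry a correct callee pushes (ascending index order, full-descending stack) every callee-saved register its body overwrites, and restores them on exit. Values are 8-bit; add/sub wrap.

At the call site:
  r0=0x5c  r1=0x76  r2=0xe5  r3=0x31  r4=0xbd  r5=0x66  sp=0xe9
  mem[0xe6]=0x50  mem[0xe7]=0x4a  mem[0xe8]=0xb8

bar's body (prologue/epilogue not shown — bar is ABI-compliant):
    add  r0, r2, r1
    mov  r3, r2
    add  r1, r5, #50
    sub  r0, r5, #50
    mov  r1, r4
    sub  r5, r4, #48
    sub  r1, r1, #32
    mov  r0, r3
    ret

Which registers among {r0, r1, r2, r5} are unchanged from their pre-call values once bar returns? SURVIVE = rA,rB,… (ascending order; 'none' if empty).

SURVIVE = r1,r2

prologue: push r1 -> mem[0xe8]=0x76, sp=0xe8
body[0] add  r0, r2, r1 -> r0=0x5b
body[1] mov  r3, r2 -> r3=0xe5
body[2] add  r1, r5, #50 -> r1=0x98
body[3] sub  r0, r5, #50 -> r0=0x34
body[4] mov  r1, r4 -> r1=0xbd
body[5] sub  r5, r4, #48 -> r5=0x8d
body[6] sub  r1, r1, #32 -> r1=0x9d
body[7] mov  r0, r3 -> r0=0xe5
epilogue: pop r1=0x76, sp=0xe9
r0: caller-saved, written=True
r1: callee-saved, written=True
r2: callee-saved, written=False
r5: caller-saved, written=True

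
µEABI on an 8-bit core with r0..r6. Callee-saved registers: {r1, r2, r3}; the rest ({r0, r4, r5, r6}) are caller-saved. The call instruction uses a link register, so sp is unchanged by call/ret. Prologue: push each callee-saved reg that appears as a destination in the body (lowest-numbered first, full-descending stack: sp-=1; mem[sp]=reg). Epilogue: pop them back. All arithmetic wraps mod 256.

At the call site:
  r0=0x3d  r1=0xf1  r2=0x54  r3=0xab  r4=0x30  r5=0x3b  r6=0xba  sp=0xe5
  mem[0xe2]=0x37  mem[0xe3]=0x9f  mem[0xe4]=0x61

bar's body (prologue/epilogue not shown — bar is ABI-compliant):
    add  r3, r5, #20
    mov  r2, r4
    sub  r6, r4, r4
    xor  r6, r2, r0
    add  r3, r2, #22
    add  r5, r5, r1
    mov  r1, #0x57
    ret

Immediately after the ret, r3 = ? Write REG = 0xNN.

REG = 0xab

prologue: push r1 → mem[0xe4]=0xf1, sp=0xe4
prologue: push r2 → mem[0xe3]=0x54, sp=0xe3
prologue: push r3 → mem[0xe2]=0xab, sp=0xe2
body[0] add  r3, r5, #20 → r3=0x4f
body[1] mov  r2, r4 → r2=0x30
body[2] sub  r6, r4, r4 → r6=0x00
body[3] xor  r6, r2, r0 → r6=0x0d
body[4] add  r3, r2, #22 → r3=0x46
body[5] add  r5, r5, r1 → r5=0x2c
body[6] mov  r1, #0x57 → r1=0x57
epilogue: pop r3=0xab, sp=0xe3
epilogue: pop r2=0x54, sp=0xe4
epilogue: pop r1=0xf1, sp=0xe5
r3 is callee-saved → restored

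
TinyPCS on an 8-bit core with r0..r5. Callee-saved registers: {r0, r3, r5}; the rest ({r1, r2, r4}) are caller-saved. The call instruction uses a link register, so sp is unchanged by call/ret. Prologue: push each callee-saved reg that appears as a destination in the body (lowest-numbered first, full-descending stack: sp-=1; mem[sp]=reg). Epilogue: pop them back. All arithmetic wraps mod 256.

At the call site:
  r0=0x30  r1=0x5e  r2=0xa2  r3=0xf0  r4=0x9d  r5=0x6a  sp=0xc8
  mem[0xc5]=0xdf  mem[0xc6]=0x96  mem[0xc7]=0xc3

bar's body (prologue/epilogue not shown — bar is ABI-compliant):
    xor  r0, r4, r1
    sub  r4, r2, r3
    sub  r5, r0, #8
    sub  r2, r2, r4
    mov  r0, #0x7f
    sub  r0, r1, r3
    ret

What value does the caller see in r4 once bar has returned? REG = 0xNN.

REG = 0xb2

prologue: push r0 -> mem[0xc7]=0x30, sp=0xc7
prologue: push r5 -> mem[0xc6]=0x6a, sp=0xc6
body[0] xor  r0, r4, r1 -> r0=0xc3
body[1] sub  r4, r2, r3 -> r4=0xb2
body[2] sub  r5, r0, #8 -> r5=0xbb
body[3] sub  r2, r2, r4 -> r2=0xf0
body[4] mov  r0, #0x7f -> r0=0x7f
body[5] sub  r0, r1, r3 -> r0=0x6e
epilogue: pop r5=0x6a, sp=0xc7
epilogue: pop r0=0x30, sp=0xc8
r4 is caller-saved -> body value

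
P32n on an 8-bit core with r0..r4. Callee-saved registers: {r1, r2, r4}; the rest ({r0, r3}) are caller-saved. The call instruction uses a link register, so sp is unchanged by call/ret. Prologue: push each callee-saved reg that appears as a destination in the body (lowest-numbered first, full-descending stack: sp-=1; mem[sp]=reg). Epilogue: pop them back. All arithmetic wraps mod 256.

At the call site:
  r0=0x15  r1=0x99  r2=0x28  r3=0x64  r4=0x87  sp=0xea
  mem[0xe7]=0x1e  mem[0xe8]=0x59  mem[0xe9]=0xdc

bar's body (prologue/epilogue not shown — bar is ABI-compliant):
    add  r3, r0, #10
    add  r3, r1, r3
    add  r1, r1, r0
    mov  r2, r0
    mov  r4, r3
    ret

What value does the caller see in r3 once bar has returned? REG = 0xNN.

prologue: push r1 → mem[0xe9]=0x99, sp=0xe9
prologue: push r2 → mem[0xe8]=0x28, sp=0xe8
prologue: push r4 → mem[0xe7]=0x87, sp=0xe7
body[0] add  r3, r0, #10 → r3=0x1f
body[1] add  r3, r1, r3 → r3=0xb8
body[2] add  r1, r1, r0 → r1=0xae
body[3] mov  r2, r0 → r2=0x15
body[4] mov  r4, r3 → r4=0xb8
epilogue: pop r4=0x87, sp=0xe8
epilogue: pop r2=0x28, sp=0xe9
epilogue: pop r1=0x99, sp=0xea
r3 is caller-saved → body value

REG = 0xb8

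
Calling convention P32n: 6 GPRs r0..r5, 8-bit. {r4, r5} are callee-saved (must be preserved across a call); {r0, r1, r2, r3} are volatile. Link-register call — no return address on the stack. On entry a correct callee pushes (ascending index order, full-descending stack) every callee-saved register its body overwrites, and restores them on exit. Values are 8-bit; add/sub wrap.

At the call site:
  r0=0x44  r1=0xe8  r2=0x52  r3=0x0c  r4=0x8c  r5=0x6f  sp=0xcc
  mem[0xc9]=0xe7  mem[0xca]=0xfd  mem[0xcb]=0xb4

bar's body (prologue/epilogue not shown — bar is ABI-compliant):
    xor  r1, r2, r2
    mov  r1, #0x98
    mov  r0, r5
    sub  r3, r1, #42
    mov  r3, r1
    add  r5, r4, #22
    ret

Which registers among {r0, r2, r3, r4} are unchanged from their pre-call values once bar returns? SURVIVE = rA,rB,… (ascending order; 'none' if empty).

SURVIVE = r2,r4

prologue: push r5 -> mem[0xcb]=0x6f, sp=0xcb
body[0] xor  r1, r2, r2 -> r1=0x00
body[1] mov  r1, #0x98 -> r1=0x98
body[2] mov  r0, r5 -> r0=0x6f
body[3] sub  r3, r1, #42 -> r3=0x6e
body[4] mov  r3, r1 -> r3=0x98
body[5] add  r5, r4, #22 -> r5=0xa2
epilogue: pop r5=0x6f, sp=0xcc
r0: caller-saved, written=True
r2: caller-saved, written=False
r3: caller-saved, written=True
r4: callee-saved, written=False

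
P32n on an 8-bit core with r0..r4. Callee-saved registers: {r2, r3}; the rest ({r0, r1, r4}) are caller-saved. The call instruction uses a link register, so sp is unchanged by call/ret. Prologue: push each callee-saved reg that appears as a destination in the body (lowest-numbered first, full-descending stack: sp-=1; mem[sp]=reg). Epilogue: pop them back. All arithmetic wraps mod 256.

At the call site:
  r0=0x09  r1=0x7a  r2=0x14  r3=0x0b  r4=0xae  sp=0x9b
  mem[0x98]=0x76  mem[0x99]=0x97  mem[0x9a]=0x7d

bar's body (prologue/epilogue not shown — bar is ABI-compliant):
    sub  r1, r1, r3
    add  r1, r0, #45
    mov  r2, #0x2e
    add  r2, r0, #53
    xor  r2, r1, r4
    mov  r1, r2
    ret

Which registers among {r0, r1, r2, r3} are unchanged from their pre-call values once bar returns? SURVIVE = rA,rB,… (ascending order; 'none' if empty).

SURVIVE = r0,r2,r3

prologue: push r2 -> mem[0x9a]=0x14, sp=0x9a
body[0] sub  r1, r1, r3 -> r1=0x6f
body[1] add  r1, r0, #45 -> r1=0x36
body[2] mov  r2, #0x2e -> r2=0x2e
body[3] add  r2, r0, #53 -> r2=0x3e
body[4] xor  r2, r1, r4 -> r2=0x98
body[5] mov  r1, r2 -> r1=0x98
epilogue: pop r2=0x14, sp=0x9b
r0: caller-saved, written=False
r1: caller-saved, written=True
r2: callee-saved, written=True
r3: callee-saved, written=False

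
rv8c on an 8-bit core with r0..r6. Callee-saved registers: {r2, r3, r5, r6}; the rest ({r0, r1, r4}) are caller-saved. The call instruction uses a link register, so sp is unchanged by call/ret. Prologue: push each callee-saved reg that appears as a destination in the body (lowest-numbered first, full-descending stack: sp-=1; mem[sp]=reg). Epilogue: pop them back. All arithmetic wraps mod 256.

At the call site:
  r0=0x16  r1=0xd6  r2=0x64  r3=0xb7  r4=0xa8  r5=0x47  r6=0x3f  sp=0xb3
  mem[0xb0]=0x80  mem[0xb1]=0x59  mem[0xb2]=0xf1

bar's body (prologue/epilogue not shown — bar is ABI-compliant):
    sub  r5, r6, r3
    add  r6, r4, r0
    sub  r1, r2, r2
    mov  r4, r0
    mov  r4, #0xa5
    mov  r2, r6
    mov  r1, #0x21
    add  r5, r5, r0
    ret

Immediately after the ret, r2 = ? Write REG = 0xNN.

REG = 0x64

prologue: push r2 → mem[0xb2]=0x64, sp=0xb2
prologue: push r5 → mem[0xb1]=0x47, sp=0xb1
prologue: push r6 → mem[0xb0]=0x3f, sp=0xb0
body[0] sub  r5, r6, r3 → r5=0x88
body[1] add  r6, r4, r0 → r6=0xbe
body[2] sub  r1, r2, r2 → r1=0x00
body[3] mov  r4, r0 → r4=0x16
body[4] mov  r4, #0xa5 → r4=0xa5
body[5] mov  r2, r6 → r2=0xbe
body[6] mov  r1, #0x21 → r1=0x21
body[7] add  r5, r5, r0 → r5=0x9e
epilogue: pop r6=0x3f, sp=0xb1
epilogue: pop r5=0x47, sp=0xb2
epilogue: pop r2=0x64, sp=0xb3
r2 is callee-saved → restored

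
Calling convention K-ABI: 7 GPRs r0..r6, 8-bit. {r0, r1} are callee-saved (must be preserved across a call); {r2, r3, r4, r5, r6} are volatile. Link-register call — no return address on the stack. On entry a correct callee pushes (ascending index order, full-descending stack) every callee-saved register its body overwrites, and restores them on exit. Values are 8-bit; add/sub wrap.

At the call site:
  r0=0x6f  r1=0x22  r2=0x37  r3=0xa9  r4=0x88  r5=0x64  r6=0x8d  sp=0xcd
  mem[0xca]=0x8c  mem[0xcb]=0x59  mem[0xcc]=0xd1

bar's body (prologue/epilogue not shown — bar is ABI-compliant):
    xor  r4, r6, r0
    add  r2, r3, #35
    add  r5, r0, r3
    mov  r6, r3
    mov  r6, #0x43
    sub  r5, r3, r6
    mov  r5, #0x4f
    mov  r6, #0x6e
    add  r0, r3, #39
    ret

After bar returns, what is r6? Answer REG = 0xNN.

prologue: push r0 -> mem[0xcc]=0x6f, sp=0xcc
body[0] xor  r4, r6, r0 -> r4=0xe2
body[1] add  r2, r3, #35 -> r2=0xcc
body[2] add  r5, r0, r3 -> r5=0x18
body[3] mov  r6, r3 -> r6=0xa9
body[4] mov  r6, #0x43 -> r6=0x43
body[5] sub  r5, r3, r6 -> r5=0x66
body[6] mov  r5, #0x4f -> r5=0x4f
body[7] mov  r6, #0x6e -> r6=0x6e
body[8] add  r0, r3, #39 -> r0=0xd0
epilogue: pop r0=0x6f, sp=0xcd
r6 is caller-saved -> body value

REG = 0x6e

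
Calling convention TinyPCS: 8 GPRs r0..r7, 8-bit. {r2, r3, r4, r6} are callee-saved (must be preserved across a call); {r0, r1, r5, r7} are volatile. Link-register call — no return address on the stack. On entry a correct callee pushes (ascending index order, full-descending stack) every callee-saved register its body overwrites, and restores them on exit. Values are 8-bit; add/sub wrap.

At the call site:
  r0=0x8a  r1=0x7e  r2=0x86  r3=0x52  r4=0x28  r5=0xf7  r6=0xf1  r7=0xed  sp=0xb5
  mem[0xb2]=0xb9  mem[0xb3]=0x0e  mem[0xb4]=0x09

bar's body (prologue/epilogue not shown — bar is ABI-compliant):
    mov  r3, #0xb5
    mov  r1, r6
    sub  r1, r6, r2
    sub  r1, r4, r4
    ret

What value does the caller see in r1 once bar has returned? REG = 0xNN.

REG = 0x00

prologue: push r3 → mem[0xb4]=0x52, sp=0xb4
body[0] mov  r3, #0xb5 → r3=0xb5
body[1] mov  r1, r6 → r1=0xf1
body[2] sub  r1, r6, r2 → r1=0x6b
body[3] sub  r1, r4, r4 → r1=0x00
epilogue: pop r3=0x52, sp=0xb5
r1 is caller-saved → body value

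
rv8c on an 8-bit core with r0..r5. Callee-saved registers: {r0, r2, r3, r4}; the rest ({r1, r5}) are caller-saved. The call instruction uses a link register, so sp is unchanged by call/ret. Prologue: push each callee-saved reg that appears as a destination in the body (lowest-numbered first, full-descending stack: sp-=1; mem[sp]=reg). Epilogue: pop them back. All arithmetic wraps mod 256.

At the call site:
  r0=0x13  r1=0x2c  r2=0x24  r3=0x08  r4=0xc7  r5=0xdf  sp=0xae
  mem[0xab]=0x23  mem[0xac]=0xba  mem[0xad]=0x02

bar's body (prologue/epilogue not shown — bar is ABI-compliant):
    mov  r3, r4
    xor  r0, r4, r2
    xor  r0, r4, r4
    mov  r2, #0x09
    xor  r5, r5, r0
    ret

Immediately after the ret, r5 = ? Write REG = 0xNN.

REG = 0xdf

prologue: push r0 -> mem[0xad]=0x13, sp=0xad
prologue: push r2 -> mem[0xac]=0x24, sp=0xac
prologue: push r3 -> mem[0xab]=0x08, sp=0xab
body[0] mov  r3, r4 -> r3=0xc7
body[1] xor  r0, r4, r2 -> r0=0xe3
body[2] xor  r0, r4, r4 -> r0=0x00
body[3] mov  r2, #0x09 -> r2=0x09
body[4] xor  r5, r5, r0 -> r5=0xdf
epilogue: pop r3=0x08, sp=0xac
epilogue: pop r2=0x24, sp=0xad
epilogue: pop r0=0x13, sp=0xae
r5 is caller-saved -> body value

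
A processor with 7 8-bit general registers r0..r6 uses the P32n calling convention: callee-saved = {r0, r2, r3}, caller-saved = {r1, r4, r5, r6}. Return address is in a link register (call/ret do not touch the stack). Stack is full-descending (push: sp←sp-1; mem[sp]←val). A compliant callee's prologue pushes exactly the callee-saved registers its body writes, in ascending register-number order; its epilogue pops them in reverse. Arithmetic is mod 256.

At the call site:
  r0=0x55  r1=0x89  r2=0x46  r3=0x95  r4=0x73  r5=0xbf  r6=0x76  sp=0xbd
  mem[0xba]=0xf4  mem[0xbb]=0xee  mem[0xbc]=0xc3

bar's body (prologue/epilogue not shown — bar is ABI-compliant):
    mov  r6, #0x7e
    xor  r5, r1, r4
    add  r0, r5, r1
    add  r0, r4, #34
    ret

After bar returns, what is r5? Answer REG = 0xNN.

REG = 0xfa

prologue: push r0 -> mem[0xbc]=0x55, sp=0xbc
body[0] mov  r6, #0x7e -> r6=0x7e
body[1] xor  r5, r1, r4 -> r5=0xfa
body[2] add  r0, r5, r1 -> r0=0x83
body[3] add  r0, r4, #34 -> r0=0x95
epilogue: pop r0=0x55, sp=0xbd
r5 is caller-saved -> body value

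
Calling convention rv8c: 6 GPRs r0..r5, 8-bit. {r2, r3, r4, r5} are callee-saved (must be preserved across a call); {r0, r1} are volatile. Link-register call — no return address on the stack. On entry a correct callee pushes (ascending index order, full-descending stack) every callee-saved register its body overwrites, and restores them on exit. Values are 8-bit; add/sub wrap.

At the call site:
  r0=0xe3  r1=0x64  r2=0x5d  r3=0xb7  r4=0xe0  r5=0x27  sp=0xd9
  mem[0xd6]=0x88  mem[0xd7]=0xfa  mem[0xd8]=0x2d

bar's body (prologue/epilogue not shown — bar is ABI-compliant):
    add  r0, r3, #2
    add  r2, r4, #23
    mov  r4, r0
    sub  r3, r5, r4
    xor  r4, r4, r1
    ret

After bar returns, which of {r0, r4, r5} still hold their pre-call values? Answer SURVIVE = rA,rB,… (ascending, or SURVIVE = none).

SURVIVE = r4,r5

prologue: push r2 -> mem[0xd8]=0x5d, sp=0xd8
prologue: push r3 -> mem[0xd7]=0xb7, sp=0xd7
prologue: push r4 -> mem[0xd6]=0xe0, sp=0xd6
body[0] add  r0, r3, #2 -> r0=0xb9
body[1] add  r2, r4, #23 -> r2=0xf7
body[2] mov  r4, r0 -> r4=0xb9
body[3] sub  r3, r5, r4 -> r3=0x6e
body[4] xor  r4, r4, r1 -> r4=0xdd
epilogue: pop r4=0xe0, sp=0xd7
epilogue: pop r3=0xb7, sp=0xd8
epilogue: pop r2=0x5d, sp=0xd9
r0: caller-saved, written=True
r4: callee-saved, written=True
r5: callee-saved, written=False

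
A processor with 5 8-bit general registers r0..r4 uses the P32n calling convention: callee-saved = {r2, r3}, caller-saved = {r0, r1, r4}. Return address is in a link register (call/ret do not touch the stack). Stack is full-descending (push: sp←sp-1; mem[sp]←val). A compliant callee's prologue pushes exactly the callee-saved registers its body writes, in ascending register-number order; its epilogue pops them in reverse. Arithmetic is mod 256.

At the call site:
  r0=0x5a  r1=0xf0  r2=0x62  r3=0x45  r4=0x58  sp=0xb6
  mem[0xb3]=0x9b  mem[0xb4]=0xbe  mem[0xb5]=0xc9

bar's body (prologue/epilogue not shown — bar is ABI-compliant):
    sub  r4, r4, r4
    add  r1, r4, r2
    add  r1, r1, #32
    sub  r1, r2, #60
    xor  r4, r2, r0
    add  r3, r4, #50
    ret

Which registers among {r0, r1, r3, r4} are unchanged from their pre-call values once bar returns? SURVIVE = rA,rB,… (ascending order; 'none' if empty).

prologue: push r3 → mem[0xb5]=0x45, sp=0xb5
body[0] sub  r4, r4, r4 → r4=0x00
body[1] add  r1, r4, r2 → r1=0x62
body[2] add  r1, r1, #32 → r1=0x82
body[3] sub  r1, r2, #60 → r1=0x26
body[4] xor  r4, r2, r0 → r4=0x38
body[5] add  r3, r4, #50 → r3=0x6a
epilogue: pop r3=0x45, sp=0xb6
r0: caller-saved, written=False
r1: caller-saved, written=True
r3: callee-saved, written=True
r4: caller-saved, written=True

SURVIVE = r0,r3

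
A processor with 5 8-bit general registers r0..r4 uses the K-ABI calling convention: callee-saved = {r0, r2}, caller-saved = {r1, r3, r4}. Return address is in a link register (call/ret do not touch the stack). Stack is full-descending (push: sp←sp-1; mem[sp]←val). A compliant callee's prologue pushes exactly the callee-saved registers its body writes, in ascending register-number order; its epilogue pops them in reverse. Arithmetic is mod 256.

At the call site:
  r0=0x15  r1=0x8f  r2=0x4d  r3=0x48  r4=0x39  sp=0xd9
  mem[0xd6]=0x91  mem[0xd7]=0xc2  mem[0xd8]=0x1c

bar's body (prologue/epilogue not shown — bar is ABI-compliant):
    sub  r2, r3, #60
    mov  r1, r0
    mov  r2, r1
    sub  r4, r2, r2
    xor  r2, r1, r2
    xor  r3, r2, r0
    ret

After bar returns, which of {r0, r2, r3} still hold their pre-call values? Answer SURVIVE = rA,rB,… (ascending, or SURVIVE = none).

SURVIVE = r0,r2

prologue: push r2 -> mem[0xd8]=0x4d, sp=0xd8
body[0] sub  r2, r3, #60 -> r2=0x0c
body[1] mov  r1, r0 -> r1=0x15
body[2] mov  r2, r1 -> r2=0x15
body[3] sub  r4, r2, r2 -> r4=0x00
body[4] xor  r2, r1, r2 -> r2=0x00
body[5] xor  r3, r2, r0 -> r3=0x15
epilogue: pop r2=0x4d, sp=0xd9
r0: callee-saved, written=False
r2: callee-saved, written=True
r3: caller-saved, written=True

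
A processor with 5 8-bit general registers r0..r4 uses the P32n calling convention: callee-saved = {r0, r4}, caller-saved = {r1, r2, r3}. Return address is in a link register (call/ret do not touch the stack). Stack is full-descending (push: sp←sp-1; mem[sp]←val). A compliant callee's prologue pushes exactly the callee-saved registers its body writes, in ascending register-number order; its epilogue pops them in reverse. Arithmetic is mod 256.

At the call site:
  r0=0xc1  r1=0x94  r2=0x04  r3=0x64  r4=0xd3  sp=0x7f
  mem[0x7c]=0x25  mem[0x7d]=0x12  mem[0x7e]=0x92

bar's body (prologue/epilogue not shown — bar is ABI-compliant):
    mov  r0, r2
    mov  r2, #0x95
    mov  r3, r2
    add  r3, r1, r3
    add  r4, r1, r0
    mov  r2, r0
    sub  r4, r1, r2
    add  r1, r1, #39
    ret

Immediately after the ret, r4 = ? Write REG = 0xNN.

REG = 0xd3

prologue: push r0 → mem[0x7e]=0xc1, sp=0x7e
prologue: push r4 → mem[0x7d]=0xd3, sp=0x7d
body[0] mov  r0, r2 → r0=0x04
body[1] mov  r2, #0x95 → r2=0x95
body[2] mov  r3, r2 → r3=0x95
body[3] add  r3, r1, r3 → r3=0x29
body[4] add  r4, r1, r0 → r4=0x98
body[5] mov  r2, r0 → r2=0x04
body[6] sub  r4, r1, r2 → r4=0x90
body[7] add  r1, r1, #39 → r1=0xbb
epilogue: pop r4=0xd3, sp=0x7e
epilogue: pop r0=0xc1, sp=0x7f
r4 is callee-saved → restored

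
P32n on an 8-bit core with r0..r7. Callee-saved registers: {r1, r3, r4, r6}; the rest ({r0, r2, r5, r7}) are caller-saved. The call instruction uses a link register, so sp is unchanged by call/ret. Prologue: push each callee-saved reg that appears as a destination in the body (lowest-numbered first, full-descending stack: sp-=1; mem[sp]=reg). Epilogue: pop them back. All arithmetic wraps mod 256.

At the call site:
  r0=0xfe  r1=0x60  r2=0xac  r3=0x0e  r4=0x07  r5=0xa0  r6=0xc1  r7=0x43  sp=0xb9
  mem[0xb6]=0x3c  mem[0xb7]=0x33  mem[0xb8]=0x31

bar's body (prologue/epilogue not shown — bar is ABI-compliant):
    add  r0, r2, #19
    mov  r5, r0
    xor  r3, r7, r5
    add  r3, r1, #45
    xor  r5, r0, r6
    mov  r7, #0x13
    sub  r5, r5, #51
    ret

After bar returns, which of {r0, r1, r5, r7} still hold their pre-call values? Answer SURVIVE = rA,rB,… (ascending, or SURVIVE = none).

prologue: push r3 -> mem[0xb8]=0x0e, sp=0xb8
body[0] add  r0, r2, #19 -> r0=0xbf
body[1] mov  r5, r0 -> r5=0xbf
body[2] xor  r3, r7, r5 -> r3=0xfc
body[3] add  r3, r1, #45 -> r3=0x8d
body[4] xor  r5, r0, r6 -> r5=0x7e
body[5] mov  r7, #0x13 -> r7=0x13
body[6] sub  r5, r5, #51 -> r5=0x4b
epilogue: pop r3=0x0e, sp=0xb9
r0: caller-saved, written=True
r1: callee-saved, written=False
r5: caller-saved, written=True
r7: caller-saved, written=True

SURVIVE = r1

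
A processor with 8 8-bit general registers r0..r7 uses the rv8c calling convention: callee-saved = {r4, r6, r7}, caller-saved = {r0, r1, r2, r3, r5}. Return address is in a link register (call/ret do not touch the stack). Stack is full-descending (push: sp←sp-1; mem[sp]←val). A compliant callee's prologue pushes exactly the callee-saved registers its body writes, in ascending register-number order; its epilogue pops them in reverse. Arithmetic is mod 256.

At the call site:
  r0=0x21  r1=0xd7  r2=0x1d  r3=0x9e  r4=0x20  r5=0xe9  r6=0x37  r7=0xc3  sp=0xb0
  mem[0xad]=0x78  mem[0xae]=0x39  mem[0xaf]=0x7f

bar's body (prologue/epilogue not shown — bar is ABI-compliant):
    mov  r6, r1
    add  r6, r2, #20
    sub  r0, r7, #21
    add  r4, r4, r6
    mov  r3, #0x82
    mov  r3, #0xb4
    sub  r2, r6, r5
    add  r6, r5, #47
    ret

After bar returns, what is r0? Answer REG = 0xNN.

REG = 0xae

prologue: push r4 → mem[0xaf]=0x20, sp=0xaf
prologue: push r6 → mem[0xae]=0x37, sp=0xae
body[0] mov  r6, r1 → r6=0xd7
body[1] add  r6, r2, #20 → r6=0x31
body[2] sub  r0, r7, #21 → r0=0xae
body[3] add  r4, r4, r6 → r4=0x51
body[4] mov  r3, #0x82 → r3=0x82
body[5] mov  r3, #0xb4 → r3=0xb4
body[6] sub  r2, r6, r5 → r2=0x48
body[7] add  r6, r5, #47 → r6=0x18
epilogue: pop r6=0x37, sp=0xaf
epilogue: pop r4=0x20, sp=0xb0
r0 is caller-saved → body value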